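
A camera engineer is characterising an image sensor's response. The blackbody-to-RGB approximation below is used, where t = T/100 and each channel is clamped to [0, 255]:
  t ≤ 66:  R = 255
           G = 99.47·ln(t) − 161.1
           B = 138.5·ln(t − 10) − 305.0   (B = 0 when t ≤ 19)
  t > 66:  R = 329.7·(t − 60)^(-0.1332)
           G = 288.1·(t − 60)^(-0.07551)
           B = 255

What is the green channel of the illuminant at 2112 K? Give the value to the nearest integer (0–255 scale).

t = 2112/100 = 21.12; the t ≤ 66 branch applies.
G = 99.47·ln 21.12 − 161.1 = 99.47·3.0502 − 161.1 = 142.305.
Rounded: 142.

142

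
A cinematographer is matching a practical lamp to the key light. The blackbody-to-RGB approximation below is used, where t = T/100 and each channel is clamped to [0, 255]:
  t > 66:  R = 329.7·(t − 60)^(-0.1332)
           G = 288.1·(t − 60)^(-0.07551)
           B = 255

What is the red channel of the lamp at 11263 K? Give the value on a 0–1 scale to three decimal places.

0.763

t = 11263/100 = 112.63; the t > 66 branch applies.
R = 329.7·(112.63 − 60)^(-0.1332) = 329.7·52.63^(-0.1332) = 329.7·0.58984 = 194.469.
On a 0–1 scale: 194.469/255 = 0.7626 → 0.763.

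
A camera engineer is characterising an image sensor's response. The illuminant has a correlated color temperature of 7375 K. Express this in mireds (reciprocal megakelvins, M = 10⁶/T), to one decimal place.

135.6 mireds

M = 10⁶ / 7375 = 135.593 → 135.6 mireds.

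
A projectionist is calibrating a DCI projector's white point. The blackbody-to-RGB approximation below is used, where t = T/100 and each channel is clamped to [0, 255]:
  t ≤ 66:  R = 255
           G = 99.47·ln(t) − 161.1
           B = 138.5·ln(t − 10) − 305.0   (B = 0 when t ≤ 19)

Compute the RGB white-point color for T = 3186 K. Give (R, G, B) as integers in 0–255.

t = 3186/100 = 31.86; the t ≤ 66 branch applies.
R = 255 by definition for t ≤ 66.
G = 99.47·ln 31.86 − 161.1 = 99.47·3.4614 − 161.1 = 183.201.
B = 138.5·ln(31.86 − 10) − 305.0 = 138.5·ln 21.86 − 305.0 = 138.5·3.0847 − 305.0 = 122.225.
Rounded: (255, 183, 122).

(255, 183, 122)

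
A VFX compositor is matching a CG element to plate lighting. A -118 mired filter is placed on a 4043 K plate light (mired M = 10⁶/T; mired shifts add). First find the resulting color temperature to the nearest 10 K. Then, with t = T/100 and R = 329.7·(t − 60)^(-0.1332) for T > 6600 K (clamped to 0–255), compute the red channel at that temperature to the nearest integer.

M_in = 10⁶/4043 = 247.34; M_out = 247.34 + (-118) = 129.34.
T_out = 10⁶/129.34 = 7731.5 K → 7730 K; t = 77.3.
R = 329.7·(77.3 − 60)^(-0.1332) = 329.7·17.3^(-0.1332) = 329.7·0.68406 = 225.534.
Rounded: 226.

226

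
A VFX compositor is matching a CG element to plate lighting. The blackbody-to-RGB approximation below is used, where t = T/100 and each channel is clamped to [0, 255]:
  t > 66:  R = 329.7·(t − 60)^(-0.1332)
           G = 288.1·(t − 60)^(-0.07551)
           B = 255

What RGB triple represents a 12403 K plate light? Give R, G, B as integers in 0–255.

t = 12403/100 = 124.03; the t > 66 branch applies.
R = 329.7·(124.03 − 60)^(-0.1332) = 329.7·64.03^(-0.1332) = 329.7·0.57463 = 189.456.
G = 288.1·(124.03 − 60)^(-0.07551) = 288.1·64.03^(-0.07551) = 288.1·0.73047 = 210.447.
B = 255 by definition for t > 66.
Rounded: (189, 210, 255).

R=189, G=210, B=255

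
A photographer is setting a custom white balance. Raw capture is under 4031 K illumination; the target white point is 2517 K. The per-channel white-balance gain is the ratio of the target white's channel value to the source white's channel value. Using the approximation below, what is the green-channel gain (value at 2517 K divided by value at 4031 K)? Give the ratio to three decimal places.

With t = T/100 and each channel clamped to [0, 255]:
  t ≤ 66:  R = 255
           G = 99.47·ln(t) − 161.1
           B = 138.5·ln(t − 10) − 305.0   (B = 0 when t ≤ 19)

0.773

At 4031 K (t = 40.31):
  G = 99.47·ln 40.31 − 161.1 = 99.47·3.6966 − 161.1 = 206.601.
At 2517 K (t = 25.17):
  G = 99.47·ln 25.17 − 161.1 = 99.47·3.2257 − 161.1 = 159.756.
Gain = 159.756 / 206.601 = 0.7733 → 0.773.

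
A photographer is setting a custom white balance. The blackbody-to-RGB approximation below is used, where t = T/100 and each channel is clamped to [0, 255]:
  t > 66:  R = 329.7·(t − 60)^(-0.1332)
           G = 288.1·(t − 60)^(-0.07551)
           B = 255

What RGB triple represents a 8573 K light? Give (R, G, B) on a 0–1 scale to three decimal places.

t = 8573/100 = 85.73; the t > 66 branch applies.
R = 329.7·(85.73 − 60)^(-0.1332) = 329.7·25.73^(-0.1332) = 329.7·0.64883 = 213.919.
G = 288.1·(85.73 − 60)^(-0.07551) = 288.1·25.73^(-0.07551) = 288.1·0.78252 = 225.445.
B = 255 by definition for t > 66.
Dividing each by 255: (0.8389, 0.8841, 1.0000) → (0.839, 0.884, 1.000).

(0.839, 0.884, 1.000)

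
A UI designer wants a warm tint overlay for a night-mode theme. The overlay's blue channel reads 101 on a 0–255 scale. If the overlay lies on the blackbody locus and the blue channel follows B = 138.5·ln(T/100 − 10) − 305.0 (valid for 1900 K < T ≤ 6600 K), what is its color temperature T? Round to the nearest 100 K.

ln(t − 10) = (101 + 305.0) / 138.5 = 2.9314.
t − 10 = e^2.9314 = 18.754, so t = 28.754.
T = 100·t = 2875 K → 2900 K to the nearest 100 K.

2900 K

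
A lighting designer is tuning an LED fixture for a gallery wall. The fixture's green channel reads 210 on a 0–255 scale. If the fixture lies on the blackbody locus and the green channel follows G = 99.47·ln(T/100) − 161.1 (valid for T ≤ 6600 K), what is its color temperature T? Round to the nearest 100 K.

4200 K

ln t = (210 + 161.1) / 99.47 = 3.7308.
t = e^3.7308 = 41.711.
T = 100·t = 4171 K → 4200 K to the nearest 100 K.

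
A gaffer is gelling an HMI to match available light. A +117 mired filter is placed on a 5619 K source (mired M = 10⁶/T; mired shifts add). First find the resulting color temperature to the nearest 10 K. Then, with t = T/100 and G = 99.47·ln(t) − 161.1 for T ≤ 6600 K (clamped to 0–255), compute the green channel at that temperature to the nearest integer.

M_in = 10⁶/5619 = 177.97; M_out = 177.97 + (+117) = 294.97.
T_out = 10⁶/294.97 = 3390.2 K → 3390 K; t = 33.9.
G = 99.47·ln 33.9 − 161.1 = 99.47·3.5234 − 161.1 = 189.374.
Rounded: 189.

189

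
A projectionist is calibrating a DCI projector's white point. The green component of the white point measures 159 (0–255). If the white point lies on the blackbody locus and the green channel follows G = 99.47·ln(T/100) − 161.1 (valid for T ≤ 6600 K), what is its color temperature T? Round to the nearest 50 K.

ln t = (159 + 161.1) / 99.47 = 3.2181.
t = e^3.2181 = 24.980.
T = 100·t = 2498 K → 2500 K to the nearest 50 K.

2500 K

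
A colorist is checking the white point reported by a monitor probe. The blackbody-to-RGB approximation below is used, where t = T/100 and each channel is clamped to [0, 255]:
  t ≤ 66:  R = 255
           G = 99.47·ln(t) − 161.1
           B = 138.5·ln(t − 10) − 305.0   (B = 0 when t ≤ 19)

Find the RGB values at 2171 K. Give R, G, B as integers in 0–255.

t = 2171/100 = 21.71; the t ≤ 66 branch applies.
R = 255 by definition for t ≤ 66.
G = 99.47·ln 21.71 − 161.1 = 99.47·3.0778 − 161.1 = 145.046.
B = 138.5·ln(21.71 − 10) − 305.0 = 138.5·ln 11.71 − 305.0 = 138.5·2.4604 − 305.0 = 35.771.
Rounded: (255, 145, 36).

R=255, G=145, B=36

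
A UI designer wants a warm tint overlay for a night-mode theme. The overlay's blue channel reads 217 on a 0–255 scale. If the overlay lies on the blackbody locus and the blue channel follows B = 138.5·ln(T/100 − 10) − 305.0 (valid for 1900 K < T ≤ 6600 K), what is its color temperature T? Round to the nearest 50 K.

5350 K

ln(t − 10) = (217 + 305.0) / 138.5 = 3.7690.
t − 10 = e^3.7690 = 43.335, so t = 53.335.
T = 100·t = 5333 K → 5350 K to the nearest 50 K.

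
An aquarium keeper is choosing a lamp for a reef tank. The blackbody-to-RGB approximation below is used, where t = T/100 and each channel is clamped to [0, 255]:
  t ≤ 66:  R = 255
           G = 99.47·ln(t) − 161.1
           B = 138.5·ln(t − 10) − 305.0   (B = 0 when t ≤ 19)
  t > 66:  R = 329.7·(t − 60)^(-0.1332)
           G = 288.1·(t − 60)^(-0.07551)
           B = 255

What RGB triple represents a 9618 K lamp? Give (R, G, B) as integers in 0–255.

(204, 220, 255)

t = 9618/100 = 96.18; the t > 66 branch applies.
R = 329.7·(96.18 − 60)^(-0.1332) = 329.7·36.18^(-0.1332) = 329.7·0.62003 = 204.424.
G = 288.1·(96.18 − 60)^(-0.07551) = 288.1·36.18^(-0.07551) = 288.1·0.76264 = 219.717.
B = 255 by definition for t > 66.
Rounded: (204, 220, 255).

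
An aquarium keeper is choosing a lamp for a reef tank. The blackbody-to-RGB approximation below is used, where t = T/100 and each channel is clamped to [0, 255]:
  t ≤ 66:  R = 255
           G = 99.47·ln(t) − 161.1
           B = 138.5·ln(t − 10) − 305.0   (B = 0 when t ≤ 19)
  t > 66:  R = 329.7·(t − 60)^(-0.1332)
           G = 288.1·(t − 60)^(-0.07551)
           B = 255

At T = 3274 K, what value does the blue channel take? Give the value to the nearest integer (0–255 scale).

128

t = 3274/100 = 32.74; the t ≤ 66 branch applies.
B = 138.5·ln(32.74 − 10) − 305.0 = 138.5·ln 22.74 − 305.0 = 138.5·3.1241 − 305.0 = 127.691.
Rounded: 128.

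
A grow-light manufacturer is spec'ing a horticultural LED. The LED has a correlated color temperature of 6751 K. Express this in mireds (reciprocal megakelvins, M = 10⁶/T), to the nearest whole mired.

M = 10⁶ / 6751 = 148.126 → 148 mireds.

148 mireds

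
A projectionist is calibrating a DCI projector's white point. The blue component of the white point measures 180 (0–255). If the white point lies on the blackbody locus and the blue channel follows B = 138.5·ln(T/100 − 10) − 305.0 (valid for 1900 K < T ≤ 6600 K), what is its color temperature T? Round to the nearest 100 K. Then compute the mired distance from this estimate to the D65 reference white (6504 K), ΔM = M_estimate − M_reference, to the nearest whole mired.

ln(t − 10) = (180 + 305.0) / 138.5 = 3.5018.
t − 10 = e^3.5018 = 33.175, so t = 43.175.
T = 100·t = 4318 K → 4300 K to the nearest 100 K.
M_estimate = 10⁶/4300 = 232.56; M_reference = 10⁶/6504 = 153.75.
ΔM = 232.56 − 153.75 = 78.81 → +79 mireds.

+79 mireds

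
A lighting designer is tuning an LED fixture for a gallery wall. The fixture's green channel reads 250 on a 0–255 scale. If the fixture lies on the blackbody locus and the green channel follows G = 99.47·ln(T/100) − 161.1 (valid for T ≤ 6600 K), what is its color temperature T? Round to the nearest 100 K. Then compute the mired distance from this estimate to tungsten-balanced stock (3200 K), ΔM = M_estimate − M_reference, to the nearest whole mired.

-151 mireds

ln t = (250 + 161.1) / 99.47 = 4.1329.
t = e^4.1329 = 62.359.
T = 100·t = 6236 K → 6200 K to the nearest 100 K.
M_estimate = 10⁶/6200 = 161.29; M_reference = 10⁶/3200 = 312.50.
ΔM = 161.29 − 312.50 = -151.21 → -151 mireds.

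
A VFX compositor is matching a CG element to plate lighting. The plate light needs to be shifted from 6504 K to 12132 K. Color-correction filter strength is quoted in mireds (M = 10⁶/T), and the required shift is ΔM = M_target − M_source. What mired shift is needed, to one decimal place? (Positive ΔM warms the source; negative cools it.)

-71.3 mireds

M_source = 10⁶/6504 = 153.752; M_target = 10⁶/12132 = 82.427.
ΔM = 82.427 − 153.752 = -71.325 → -71.3 mireds, a cooling shift.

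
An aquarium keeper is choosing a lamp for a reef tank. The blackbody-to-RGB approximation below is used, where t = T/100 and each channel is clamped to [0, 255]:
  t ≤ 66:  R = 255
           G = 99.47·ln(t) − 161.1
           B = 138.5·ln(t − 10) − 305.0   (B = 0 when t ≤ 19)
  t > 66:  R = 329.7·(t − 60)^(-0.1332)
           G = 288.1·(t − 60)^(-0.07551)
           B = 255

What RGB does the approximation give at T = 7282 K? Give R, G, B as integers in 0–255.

R=235, G=238, B=255

t = 7282/100 = 72.82; the t > 66 branch applies.
R = 329.7·(72.82 − 60)^(-0.1332) = 329.7·12.82^(-0.1332) = 329.7·0.71192 = 234.719.
G = 288.1·(72.82 − 60)^(-0.07551) = 288.1·12.82^(-0.07551) = 288.1·0.82479 = 237.622.
B = 255 by definition for t > 66.
Rounded: (235, 238, 255).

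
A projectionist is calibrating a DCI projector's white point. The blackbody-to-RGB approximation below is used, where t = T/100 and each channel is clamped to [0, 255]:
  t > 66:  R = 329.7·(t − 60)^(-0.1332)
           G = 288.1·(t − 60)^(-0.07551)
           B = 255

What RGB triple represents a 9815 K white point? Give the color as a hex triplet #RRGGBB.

t = 9815/100 = 98.15; the t > 66 branch applies.
R = 329.7·(98.15 − 60)^(-0.1332) = 329.7·38.15^(-0.1332) = 329.7·0.61567 = 202.985.
G = 288.1·(98.15 − 60)^(-0.07551) = 288.1·38.15^(-0.07551) = 288.1·0.75959 = 218.839.
B = 255 by definition for t > 66.
Rounded: (203, 219, 255).
In hex: #CBDBFF.

#CBDBFF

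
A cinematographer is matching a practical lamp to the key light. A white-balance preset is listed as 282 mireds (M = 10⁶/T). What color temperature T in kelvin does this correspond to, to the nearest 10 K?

T = 10⁶ / 282 = 3546.10 K → 3550 K.

3550 K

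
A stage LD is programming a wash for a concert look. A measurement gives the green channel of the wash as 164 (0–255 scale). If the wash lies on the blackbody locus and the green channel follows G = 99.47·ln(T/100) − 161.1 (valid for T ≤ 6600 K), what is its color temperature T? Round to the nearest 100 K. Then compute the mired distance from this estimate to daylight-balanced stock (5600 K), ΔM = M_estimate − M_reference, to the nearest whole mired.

ln t = (164 + 161.1) / 99.47 = 3.2683.
t = e^3.2683 = 26.267.
T = 100·t = 2627 K → 2600 K to the nearest 100 K.
M_estimate = 10⁶/2600 = 384.62; M_reference = 10⁶/5600 = 178.57.
ΔM = 384.62 − 178.57 = 206.04 → +206 mireds.

+206 mireds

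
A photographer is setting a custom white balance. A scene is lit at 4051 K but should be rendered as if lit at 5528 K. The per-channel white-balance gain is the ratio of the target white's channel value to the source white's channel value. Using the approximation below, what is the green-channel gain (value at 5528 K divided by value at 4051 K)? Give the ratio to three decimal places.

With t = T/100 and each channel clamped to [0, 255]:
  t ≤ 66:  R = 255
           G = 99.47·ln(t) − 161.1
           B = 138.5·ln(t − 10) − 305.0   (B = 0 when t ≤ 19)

1.149

At 4051 K (t = 40.51):
  G = 99.47·ln 40.51 − 161.1 = 99.47·3.7015 − 161.1 = 207.093.
At 5528 K (t = 55.28):
  G = 99.47·ln 55.28 − 161.1 = 99.47·4.0124 − 161.1 = 238.015.
Gain = 238.015 / 207.093 = 1.1493 → 1.149.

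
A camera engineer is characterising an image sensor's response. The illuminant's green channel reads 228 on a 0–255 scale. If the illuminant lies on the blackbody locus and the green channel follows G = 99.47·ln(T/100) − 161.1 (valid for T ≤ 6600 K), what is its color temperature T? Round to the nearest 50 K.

5000 K

ln t = (228 + 161.1) / 99.47 = 3.9117.
t = e^3.9117 = 49.985.
T = 100·t = 4999 K → 5000 K to the nearest 50 K.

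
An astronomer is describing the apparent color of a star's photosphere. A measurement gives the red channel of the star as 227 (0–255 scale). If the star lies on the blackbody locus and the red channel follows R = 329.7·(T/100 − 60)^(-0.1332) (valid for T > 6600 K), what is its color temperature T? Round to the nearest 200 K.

(t − 60)^(-0.1332) = 227/329.7 = 0.68850.
t − 60 = 0.68850^(1/-0.1332) = 0.68850^(-7.508) = 16.478, so t = 76.478.
T = 100·t = 7648 K → 7600 K to the nearest 200 K.

7600 K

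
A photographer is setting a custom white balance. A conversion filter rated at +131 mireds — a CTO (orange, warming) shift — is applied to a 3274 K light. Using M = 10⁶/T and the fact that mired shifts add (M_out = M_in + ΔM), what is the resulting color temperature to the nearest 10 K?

2290 K

M_in = 10⁶/3274 = 305.44 mireds.
M_out = 305.44 + (+131) = 436.44 mireds.
T_out = 10⁶/436.44 = 2291.3 K → 2290 K.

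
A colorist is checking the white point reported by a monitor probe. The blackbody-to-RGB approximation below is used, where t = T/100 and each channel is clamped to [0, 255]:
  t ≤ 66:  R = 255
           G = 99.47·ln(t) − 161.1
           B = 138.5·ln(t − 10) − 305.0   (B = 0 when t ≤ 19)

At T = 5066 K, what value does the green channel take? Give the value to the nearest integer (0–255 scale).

229

t = 5066/100 = 50.66; the t ≤ 66 branch applies.
G = 99.47·ln 50.66 − 161.1 = 99.47·3.9251 − 161.1 = 229.333.
Rounded: 229.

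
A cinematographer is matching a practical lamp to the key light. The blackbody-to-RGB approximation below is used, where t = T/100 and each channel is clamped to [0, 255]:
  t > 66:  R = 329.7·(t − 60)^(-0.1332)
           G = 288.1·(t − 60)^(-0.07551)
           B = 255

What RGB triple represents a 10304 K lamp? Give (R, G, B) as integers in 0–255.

t = 10304/100 = 103.04; the t > 66 branch applies.
R = 329.7·(103.04 − 60)^(-0.1332) = 329.7·43.04^(-0.1332) = 329.7·0.60585 = 199.750.
G = 288.1·(103.04 − 60)^(-0.07551) = 288.1·43.04^(-0.07551) = 288.1·0.75271 = 216.855.
B = 255 by definition for t > 66.
Rounded: (200, 217, 255).

(200, 217, 255)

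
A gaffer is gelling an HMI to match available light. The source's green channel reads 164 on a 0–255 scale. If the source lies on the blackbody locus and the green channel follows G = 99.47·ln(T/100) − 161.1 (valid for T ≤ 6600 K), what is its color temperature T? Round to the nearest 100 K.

ln t = (164 + 161.1) / 99.47 = 3.2683.
t = e^3.2683 = 26.267.
T = 100·t = 2627 K → 2600 K to the nearest 100 K.

2600 K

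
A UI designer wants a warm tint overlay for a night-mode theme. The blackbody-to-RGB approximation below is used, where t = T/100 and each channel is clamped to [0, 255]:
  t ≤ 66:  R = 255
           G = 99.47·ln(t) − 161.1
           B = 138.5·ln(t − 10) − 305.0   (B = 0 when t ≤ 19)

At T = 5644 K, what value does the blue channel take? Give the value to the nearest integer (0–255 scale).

t = 5644/100 = 56.44; the t ≤ 66 branch applies.
B = 138.5·ln(56.44 − 10) − 305.0 = 138.5·ln 46.44 − 305.0 = 138.5·3.8382 − 305.0 = 226.585.
Rounded: 227.

227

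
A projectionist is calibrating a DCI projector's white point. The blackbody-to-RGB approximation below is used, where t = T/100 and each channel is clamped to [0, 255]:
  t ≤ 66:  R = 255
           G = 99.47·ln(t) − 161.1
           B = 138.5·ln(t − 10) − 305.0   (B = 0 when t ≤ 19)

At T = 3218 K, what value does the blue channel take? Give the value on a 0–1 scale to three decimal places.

t = 3218/100 = 32.18; the t ≤ 66 branch applies.
B = 138.5·ln(32.18 − 10) − 305.0 = 138.5·ln 22.18 − 305.0 = 138.5·3.0992 − 305.0 = 124.238.
On a 0–1 scale: 124.238/255 = 0.4872 → 0.487.

0.487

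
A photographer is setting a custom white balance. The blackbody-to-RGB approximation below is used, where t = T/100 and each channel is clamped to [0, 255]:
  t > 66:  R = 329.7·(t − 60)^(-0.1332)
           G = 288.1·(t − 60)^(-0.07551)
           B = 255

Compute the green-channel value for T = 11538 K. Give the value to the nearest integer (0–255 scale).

t = 11538/100 = 115.38; the t > 66 branch applies.
G = 288.1·(115.38 − 60)^(-0.07551) = 288.1·55.38^(-0.07551) = 288.1·0.73852 = 212.766.
Rounded: 213.

213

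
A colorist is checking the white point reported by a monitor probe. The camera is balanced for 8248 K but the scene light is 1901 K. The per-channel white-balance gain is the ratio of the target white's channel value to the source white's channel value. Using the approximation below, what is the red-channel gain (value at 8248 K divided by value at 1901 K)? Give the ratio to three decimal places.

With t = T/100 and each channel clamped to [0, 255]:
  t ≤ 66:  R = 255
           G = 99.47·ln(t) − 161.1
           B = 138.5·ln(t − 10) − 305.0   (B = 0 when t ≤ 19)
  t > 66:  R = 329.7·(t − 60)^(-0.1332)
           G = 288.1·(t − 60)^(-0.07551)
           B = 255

At 1901 K (t = 19.01):
  R = 255 by definition for t ≤ 66.
At 8248 K (t = 82.48):
  R = 329.7·(82.48 − 60)^(-0.1332) = 329.7·22.48^(-0.1332) = 329.7·0.66060 = 217.801.
Gain = 217.801 / 255.000 = 0.8541 → 0.854.

0.854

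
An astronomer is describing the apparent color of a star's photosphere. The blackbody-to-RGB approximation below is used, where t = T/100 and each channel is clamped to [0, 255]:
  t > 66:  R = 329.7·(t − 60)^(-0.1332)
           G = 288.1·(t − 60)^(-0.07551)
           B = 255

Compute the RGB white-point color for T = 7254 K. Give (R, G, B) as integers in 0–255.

(235, 238, 255)

t = 7254/100 = 72.54; the t > 66 branch applies.
R = 329.7·(72.54 − 60)^(-0.1332) = 329.7·12.54^(-0.1332) = 329.7·0.71401 = 235.410.
G = 288.1·(72.54 − 60)^(-0.07551) = 288.1·12.54^(-0.07551) = 288.1·0.82617 = 238.019.
B = 255 by definition for t > 66.
Rounded: (235, 238, 255).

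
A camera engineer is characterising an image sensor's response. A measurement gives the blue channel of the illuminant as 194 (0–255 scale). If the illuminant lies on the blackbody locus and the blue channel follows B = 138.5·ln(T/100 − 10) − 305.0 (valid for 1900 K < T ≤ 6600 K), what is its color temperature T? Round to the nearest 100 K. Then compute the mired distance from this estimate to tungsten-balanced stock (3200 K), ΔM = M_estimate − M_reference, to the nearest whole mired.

-100 mireds

ln(t − 10) = (194 + 305.0) / 138.5 = 3.6029.
t − 10 = e^3.6029 = 36.704, so t = 46.704.
T = 100·t = 4670 K → 4700 K to the nearest 100 K.
M_estimate = 10⁶/4700 = 212.77; M_reference = 10⁶/3200 = 312.50.
ΔM = 212.77 − 312.50 = -99.73 → -100 mireds.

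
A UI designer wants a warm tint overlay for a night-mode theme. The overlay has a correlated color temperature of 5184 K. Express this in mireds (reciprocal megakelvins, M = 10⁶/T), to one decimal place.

M = 10⁶ / 5184 = 192.901 → 192.9 mireds.

192.9 mireds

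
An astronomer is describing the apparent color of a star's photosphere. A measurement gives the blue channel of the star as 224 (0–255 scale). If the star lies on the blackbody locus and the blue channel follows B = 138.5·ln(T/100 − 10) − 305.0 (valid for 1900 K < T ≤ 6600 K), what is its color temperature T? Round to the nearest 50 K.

5550 K

ln(t − 10) = (224 + 305.0) / 138.5 = 3.8195.
t − 10 = e^3.8195 = 45.581, so t = 55.581.
T = 100·t = 5558 K → 5550 K to the nearest 50 K.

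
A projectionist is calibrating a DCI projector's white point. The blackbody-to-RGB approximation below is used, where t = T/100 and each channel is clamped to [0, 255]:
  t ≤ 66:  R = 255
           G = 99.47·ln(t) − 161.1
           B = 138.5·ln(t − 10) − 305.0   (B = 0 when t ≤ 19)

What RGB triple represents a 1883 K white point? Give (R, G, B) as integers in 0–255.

t = 1883/100 = 18.83; the t ≤ 66 branch applies.
R = 255 by definition for t ≤ 66.
G = 99.47·ln 18.83 − 161.1 = 99.47·2.9355 − 161.1 = 130.889.
t = 18.83 ≤ 19, so B = 0.
Rounded: (255, 131, 0).

(255, 131, 0)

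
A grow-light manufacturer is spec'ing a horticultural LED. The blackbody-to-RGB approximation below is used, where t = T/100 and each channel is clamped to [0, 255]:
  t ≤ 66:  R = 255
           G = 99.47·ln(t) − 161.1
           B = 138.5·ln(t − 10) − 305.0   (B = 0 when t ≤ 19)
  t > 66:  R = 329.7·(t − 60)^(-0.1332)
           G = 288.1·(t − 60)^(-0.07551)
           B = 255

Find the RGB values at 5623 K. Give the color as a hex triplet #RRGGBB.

t = 5623/100 = 56.23; the t ≤ 66 branch applies.
R = 255 by definition for t ≤ 66.
G = 99.47·ln 56.23 − 161.1 = 99.47·4.0295 − 161.1 = 239.709.
B = 138.5·ln(56.23 − 10) − 305.0 = 138.5·ln 46.23 − 305.0 = 138.5·3.8336 − 305.0 = 225.958.
Rounded: (255, 240, 226).
In hex: #FFF0E2.

#FFF0E2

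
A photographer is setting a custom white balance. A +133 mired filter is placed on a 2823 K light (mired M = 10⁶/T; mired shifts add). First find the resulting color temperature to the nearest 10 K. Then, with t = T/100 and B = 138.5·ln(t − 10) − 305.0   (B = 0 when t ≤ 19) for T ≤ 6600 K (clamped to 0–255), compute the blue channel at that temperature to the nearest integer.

M_in = 10⁶/2823 = 354.23; M_out = 354.23 + (+133) = 487.23.
T_out = 10⁶/487.23 = 2052.4 K → 2050 K; t = 20.5.
B = 138.5·ln(20.5 − 10) − 305.0 = 138.5·ln 10.5 − 305.0 = 138.5·2.3514 − 305.0 = 20.665.
Rounded: 21.

21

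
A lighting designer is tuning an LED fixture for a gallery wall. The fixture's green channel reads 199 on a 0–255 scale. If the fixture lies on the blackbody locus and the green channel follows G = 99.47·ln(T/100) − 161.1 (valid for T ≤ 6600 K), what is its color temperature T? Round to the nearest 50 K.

ln t = (199 + 161.1) / 99.47 = 3.6202.
t = e^3.6202 = 37.345.
T = 100·t = 3734 K → 3750 K to the nearest 50 K.

3750 K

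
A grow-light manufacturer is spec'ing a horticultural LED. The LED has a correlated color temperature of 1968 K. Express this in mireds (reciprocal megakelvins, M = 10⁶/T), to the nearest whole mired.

508 mireds

M = 10⁶ / 1968 = 508.130 → 508 mireds.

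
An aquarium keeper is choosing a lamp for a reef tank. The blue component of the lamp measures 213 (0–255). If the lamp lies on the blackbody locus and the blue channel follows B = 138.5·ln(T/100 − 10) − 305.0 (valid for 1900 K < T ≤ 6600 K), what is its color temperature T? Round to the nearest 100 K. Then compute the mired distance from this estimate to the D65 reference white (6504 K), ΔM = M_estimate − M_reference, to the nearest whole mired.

ln(t − 10) = (213 + 305.0) / 138.5 = 3.7401.
t − 10 = e^3.7401 = 42.101, so t = 52.101.
T = 100·t = 5210 K → 5200 K to the nearest 100 K.
M_estimate = 10⁶/5200 = 192.31; M_reference = 10⁶/6504 = 153.75.
ΔM = 192.31 − 153.75 = 38.56 → +39 mireds.

+39 mireds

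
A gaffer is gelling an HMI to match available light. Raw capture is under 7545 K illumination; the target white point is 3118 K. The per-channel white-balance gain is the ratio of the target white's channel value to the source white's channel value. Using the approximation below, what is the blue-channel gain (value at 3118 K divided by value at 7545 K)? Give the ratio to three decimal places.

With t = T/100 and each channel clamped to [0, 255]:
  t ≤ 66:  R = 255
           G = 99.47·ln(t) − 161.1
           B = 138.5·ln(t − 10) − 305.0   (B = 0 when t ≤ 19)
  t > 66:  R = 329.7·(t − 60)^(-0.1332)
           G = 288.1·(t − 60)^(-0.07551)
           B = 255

At 7545 K (t = 75.45):
  B = 255 by definition for t > 66.
At 3118 K (t = 31.18):
  B = 138.5·ln(31.18 − 10) − 305.0 = 138.5·ln 21.18 − 305.0 = 138.5·3.0531 − 305.0 = 117.848.
Gain = 117.848 / 255.000 = 0.4622 → 0.462.

0.462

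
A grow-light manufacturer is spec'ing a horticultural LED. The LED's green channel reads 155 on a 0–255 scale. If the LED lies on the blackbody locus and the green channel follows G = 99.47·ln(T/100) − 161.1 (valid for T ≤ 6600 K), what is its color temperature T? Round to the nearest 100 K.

2400 K

ln t = (155 + 161.1) / 99.47 = 3.1778.
t = e^3.1778 = 23.995.
T = 100·t = 2399 K → 2400 K to the nearest 100 K.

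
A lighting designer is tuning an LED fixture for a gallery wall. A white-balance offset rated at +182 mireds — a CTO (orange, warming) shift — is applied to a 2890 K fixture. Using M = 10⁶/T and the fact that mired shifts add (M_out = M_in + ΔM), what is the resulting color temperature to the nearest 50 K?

1900 K

M_in = 10⁶/2890 = 346.02 mireds.
M_out = 346.02 + (+182) = 528.02 mireds.
T_out = 10⁶/528.02 = 1893.9 K → 1900 K.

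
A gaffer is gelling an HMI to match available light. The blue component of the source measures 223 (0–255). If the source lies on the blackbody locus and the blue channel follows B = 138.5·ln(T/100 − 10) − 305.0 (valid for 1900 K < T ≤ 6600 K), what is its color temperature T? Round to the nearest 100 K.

5500 K

ln(t − 10) = (223 + 305.0) / 138.5 = 3.8123.
t − 10 = e^3.8123 = 45.253, so t = 55.253.
T = 100·t = 5525 K → 5500 K to the nearest 100 K.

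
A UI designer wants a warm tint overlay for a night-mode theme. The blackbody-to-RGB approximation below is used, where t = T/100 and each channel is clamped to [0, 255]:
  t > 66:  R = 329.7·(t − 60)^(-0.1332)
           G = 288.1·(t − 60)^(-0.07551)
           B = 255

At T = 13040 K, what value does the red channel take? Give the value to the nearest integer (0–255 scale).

187

t = 13040/100 = 130.4; the t > 66 branch applies.
R = 329.7·(130.4 − 60)^(-0.1332) = 329.7·70.4^(-0.1332) = 329.7·0.56742 = 187.078.
Rounded: 187.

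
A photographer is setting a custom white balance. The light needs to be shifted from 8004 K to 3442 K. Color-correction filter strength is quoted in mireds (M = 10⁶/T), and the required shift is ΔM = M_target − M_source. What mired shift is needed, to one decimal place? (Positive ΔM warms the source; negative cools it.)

M_source = 10⁶/8004 = 124.938; M_target = 10⁶/3442 = 290.529.
ΔM = 290.529 − 124.938 = 165.591 → +165.6 mireds, a warming shift.

+165.6 mireds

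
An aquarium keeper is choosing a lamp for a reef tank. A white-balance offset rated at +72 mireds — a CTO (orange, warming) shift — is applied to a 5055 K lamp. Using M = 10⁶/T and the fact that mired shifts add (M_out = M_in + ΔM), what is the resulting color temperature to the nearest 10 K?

M_in = 10⁶/5055 = 197.82 mireds.
M_out = 197.82 + (+72) = 269.82 mireds.
T_out = 10⁶/269.82 = 3706.1 K → 3710 K.

3710 K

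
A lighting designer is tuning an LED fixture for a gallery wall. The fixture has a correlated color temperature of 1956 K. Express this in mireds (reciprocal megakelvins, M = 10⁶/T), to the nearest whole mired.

M = 10⁶ / 1956 = 511.247 → 511 mireds.

511 mireds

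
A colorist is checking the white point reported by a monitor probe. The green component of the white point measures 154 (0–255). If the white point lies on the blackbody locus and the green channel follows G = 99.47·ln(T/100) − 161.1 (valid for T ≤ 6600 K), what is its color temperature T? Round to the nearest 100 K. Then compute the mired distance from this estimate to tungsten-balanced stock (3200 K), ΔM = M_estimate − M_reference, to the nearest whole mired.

+104 mireds

ln t = (154 + 161.1) / 99.47 = 3.1678.
t = e^3.1678 = 23.755.
T = 100·t = 2375 K → 2400 K to the nearest 100 K.
M_estimate = 10⁶/2400 = 416.67; M_reference = 10⁶/3200 = 312.50.
ΔM = 416.67 − 312.50 = 104.17 → +104 mireds.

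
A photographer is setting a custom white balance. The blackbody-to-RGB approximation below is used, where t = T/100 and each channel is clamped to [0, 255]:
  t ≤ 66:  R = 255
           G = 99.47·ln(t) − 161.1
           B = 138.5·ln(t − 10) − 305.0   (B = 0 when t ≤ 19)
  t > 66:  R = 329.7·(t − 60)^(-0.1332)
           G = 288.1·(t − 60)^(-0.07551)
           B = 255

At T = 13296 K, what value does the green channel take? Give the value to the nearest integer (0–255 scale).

208

t = 13296/100 = 132.96; the t > 66 branch applies.
G = 288.1·(132.96 − 60)^(-0.07551) = 288.1·72.96^(-0.07551) = 288.1·0.72330 = 208.383.
Rounded: 208.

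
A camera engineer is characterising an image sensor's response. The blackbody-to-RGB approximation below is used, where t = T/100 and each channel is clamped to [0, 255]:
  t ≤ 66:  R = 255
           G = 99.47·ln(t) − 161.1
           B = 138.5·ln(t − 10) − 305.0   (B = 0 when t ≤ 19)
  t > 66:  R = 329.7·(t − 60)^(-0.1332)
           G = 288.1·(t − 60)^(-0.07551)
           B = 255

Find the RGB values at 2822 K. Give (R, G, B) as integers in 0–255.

(255, 171, 97)

t = 2822/100 = 28.22; the t ≤ 66 branch applies.
R = 255 by definition for t ≤ 66.
G = 99.47·ln 28.22 − 161.1 = 99.47·3.3400 − 161.1 = 171.133.
B = 138.5·ln(28.22 − 10) − 305.0 = 138.5·ln 18.22 − 305.0 = 138.5·2.9025 − 305.0 = 96.999.
Rounded: (255, 171, 97).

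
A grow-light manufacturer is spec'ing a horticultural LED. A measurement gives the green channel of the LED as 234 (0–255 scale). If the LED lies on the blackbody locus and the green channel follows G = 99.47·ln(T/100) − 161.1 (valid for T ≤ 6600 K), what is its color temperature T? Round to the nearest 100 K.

5300 K

ln t = (234 + 161.1) / 99.47 = 3.9721.
t = e^3.9721 = 53.093.
T = 100·t = 5309 K → 5300 K to the nearest 100 K.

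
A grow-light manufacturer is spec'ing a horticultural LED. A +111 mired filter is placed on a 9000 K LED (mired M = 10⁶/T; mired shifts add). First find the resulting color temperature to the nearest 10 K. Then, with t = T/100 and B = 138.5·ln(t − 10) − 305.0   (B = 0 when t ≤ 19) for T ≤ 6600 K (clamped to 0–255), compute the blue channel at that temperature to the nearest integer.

187

M_in = 10⁶/9000 = 111.11; M_out = 111.11 + (+111) = 222.11.
T_out = 10⁶/222.11 = 4502.3 K → 4500 K; t = 45.
B = 138.5·ln(45 − 10) − 305.0 = 138.5·ln 35 − 305.0 = 138.5·3.5553 − 305.0 = 187.416.
Rounded: 187.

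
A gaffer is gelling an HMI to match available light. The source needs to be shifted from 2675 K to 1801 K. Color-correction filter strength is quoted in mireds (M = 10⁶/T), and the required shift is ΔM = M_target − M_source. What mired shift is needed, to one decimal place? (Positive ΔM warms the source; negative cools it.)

+181.4 mireds

M_source = 10⁶/2675 = 373.832; M_target = 10⁶/1801 = 555.247.
ΔM = 555.247 − 373.832 = 181.415 → +181.4 mireds, a warming shift.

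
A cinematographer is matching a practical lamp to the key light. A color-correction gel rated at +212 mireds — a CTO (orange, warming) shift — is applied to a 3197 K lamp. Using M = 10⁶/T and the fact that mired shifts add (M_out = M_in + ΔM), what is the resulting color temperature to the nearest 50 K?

1900 K

M_in = 10⁶/3197 = 312.79 mireds.
M_out = 312.79 + (+212) = 524.79 mireds.
T_out = 10⁶/524.79 = 1905.5 K → 1900 K.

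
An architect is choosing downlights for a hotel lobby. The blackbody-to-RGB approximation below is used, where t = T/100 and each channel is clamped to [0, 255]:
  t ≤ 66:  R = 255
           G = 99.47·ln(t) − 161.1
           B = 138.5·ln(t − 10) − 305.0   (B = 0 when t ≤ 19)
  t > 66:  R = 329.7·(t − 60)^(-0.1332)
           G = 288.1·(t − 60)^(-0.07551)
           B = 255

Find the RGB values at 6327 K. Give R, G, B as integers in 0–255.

R=255, G=251, B=246

t = 6327/100 = 63.27; the t ≤ 66 branch applies.
R = 255 by definition for t ≤ 66.
G = 99.47·ln 63.27 − 161.1 = 99.47·4.1474 − 161.1 = 251.443.
B = 138.5·ln(63.27 − 10) − 305.0 = 138.5·ln 53.27 − 305.0 = 138.5·3.9754 − 305.0 = 245.589.
Rounded: (255, 251, 246).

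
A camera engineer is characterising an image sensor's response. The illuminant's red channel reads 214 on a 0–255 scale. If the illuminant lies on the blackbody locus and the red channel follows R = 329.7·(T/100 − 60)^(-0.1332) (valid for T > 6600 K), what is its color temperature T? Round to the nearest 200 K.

(t − 60)^(-0.1332) = 214/329.7 = 0.64907.
t − 60 = 0.64907^(1/-0.1332) = 0.64907^(-7.508) = 25.657, so t = 85.657.
T = 100·t = 8566 K → 8600 K to the nearest 200 K.

8600 K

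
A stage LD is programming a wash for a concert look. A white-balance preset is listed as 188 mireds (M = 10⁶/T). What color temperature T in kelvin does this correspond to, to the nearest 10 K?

5320 K

T = 10⁶ / 188 = 5319.15 K → 5320 K.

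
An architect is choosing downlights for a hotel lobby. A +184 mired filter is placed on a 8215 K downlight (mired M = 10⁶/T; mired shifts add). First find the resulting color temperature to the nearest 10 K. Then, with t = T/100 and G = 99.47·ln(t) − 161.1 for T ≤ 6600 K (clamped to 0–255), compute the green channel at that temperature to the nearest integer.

186

M_in = 10⁶/8215 = 121.73; M_out = 121.73 + (+184) = 305.73.
T_out = 10⁶/305.73 = 3270.9 K → 3270 K; t = 32.7.
G = 99.47·ln 32.7 − 161.1 = 99.47·3.4874 − 161.1 = 185.789.
Rounded: 186.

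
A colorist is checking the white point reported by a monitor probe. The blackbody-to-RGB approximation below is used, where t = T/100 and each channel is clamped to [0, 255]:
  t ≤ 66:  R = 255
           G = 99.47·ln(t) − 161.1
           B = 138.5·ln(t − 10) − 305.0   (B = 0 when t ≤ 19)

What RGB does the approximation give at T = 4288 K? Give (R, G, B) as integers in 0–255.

t = 4288/100 = 42.88; the t ≤ 66 branch applies.
R = 255 by definition for t ≤ 66.
G = 99.47·ln 42.88 − 161.1 = 99.47·3.7584 − 161.1 = 212.749.
B = 138.5·ln(42.88 − 10) − 305.0 = 138.5·ln 32.88 − 305.0 = 138.5·3.4929 − 305.0 = 178.762.
Rounded: (255, 213, 179).

(255, 213, 179)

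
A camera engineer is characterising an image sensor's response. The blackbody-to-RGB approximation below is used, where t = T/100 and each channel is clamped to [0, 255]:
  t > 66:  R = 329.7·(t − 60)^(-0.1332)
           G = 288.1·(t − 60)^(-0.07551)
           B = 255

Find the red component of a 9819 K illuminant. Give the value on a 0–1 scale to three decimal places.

t = 9819/100 = 98.19; the t > 66 branch applies.
R = 329.7·(98.19 − 60)^(-0.1332) = 329.7·38.19^(-0.1332) = 329.7·0.61558 = 202.957.
On a 0–1 scale: 202.957/255 = 0.7959 → 0.796.

0.796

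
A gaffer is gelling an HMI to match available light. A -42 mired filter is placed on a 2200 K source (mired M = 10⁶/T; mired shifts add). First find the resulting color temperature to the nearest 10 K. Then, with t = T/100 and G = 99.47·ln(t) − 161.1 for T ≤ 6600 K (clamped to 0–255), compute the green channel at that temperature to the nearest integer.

156

M_in = 10⁶/2200 = 454.55; M_out = 454.55 + (-42) = 412.55.
T_out = 10⁶/412.55 = 2424.0 K → 2420 K; t = 24.2.
G = 99.47·ln 24.2 − 161.1 = 99.47·3.1864 − 161.1 = 155.846.
Rounded: 156.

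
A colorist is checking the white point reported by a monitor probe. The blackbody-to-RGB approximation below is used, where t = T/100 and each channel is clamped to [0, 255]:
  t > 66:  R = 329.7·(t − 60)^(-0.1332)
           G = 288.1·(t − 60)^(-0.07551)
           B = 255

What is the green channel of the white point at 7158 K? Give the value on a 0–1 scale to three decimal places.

0.939

t = 7158/100 = 71.58; the t > 66 branch applies.
G = 288.1·(71.58 − 60)^(-0.07551) = 288.1·11.58^(-0.07551) = 288.1·0.83115 = 239.454.
On a 0–1 scale: 239.454/255 = 0.9390 → 0.939.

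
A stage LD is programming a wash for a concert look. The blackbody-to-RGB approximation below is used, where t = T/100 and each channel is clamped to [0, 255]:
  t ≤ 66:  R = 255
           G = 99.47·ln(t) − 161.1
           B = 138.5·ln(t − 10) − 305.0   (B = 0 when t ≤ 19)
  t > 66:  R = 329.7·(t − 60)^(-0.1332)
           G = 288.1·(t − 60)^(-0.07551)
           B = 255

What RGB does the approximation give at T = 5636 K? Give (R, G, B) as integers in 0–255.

(255, 240, 226)

t = 5636/100 = 56.36; the t ≤ 66 branch applies.
R = 255 by definition for t ≤ 66.
G = 99.47·ln 56.36 − 161.1 = 99.47·4.0318 − 161.1 = 239.939.
B = 138.5·ln(56.36 − 10) − 305.0 = 138.5·ln 46.36 − 305.0 = 138.5·3.8364 − 305.0 = 226.347.
Rounded: (255, 240, 226).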